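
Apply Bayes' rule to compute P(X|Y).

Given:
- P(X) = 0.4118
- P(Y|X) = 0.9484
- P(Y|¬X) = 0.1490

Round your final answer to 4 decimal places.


Bayes' theorem: P(X|Y) = P(Y|X) × P(X) / P(Y)

Step 1: Calculate P(Y) using law of total probability
P(Y) = P(Y|X)P(X) + P(Y|¬X)P(¬X)
     = 0.9484 × 0.4118 + 0.1490 × 0.5882
     = 0.39055112 + 0.08764180
     = 0.47819292

Step 2: Apply Bayes' theorem
P(X|Y) = P(Y|X) × P(X) / P(Y)
       = 0.39055112 / 0.47819292
       = 0.8167


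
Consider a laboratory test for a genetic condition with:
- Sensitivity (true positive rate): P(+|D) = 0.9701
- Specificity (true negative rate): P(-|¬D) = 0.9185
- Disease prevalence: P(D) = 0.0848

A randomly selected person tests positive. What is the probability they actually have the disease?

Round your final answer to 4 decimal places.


Let D = has disease, + = positive test

Given:
- P(D) = 0.0848 (prevalence)
- P(+|D) = 0.9701 (sensitivity)
- P(-|¬D) = 0.9185 (specificity)
- P(+|¬D) = 0.0815 (false positive rate = 1 - specificity)

Step 1: Find P(+)
P(+) = P(+|D)P(D) + P(+|¬D)P(¬D)
     = 0.9701 × 0.0848 + 0.0815 × 0.9152
     = 0.08226448 + 0.07458880
     = 0.15685328

Step 2: Apply Bayes' theorem for P(D|+)
P(D|+) = P(+|D)P(D) / P(+)
       = 0.08226448 / 0.15685328
       = 0.5245


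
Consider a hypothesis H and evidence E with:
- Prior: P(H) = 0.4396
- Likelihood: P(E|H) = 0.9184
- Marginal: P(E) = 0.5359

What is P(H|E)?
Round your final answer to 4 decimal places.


Using Bayes' theorem:

P(H|E) = P(E|H) × P(H) / P(E)
       = 0.9184 × 0.4396 / 0.5359
       = 0.40372864 / 0.5359
       = 0.7534

The evidence strengthens our belief in H.
Prior: 0.4396 → Posterior: 0.7534


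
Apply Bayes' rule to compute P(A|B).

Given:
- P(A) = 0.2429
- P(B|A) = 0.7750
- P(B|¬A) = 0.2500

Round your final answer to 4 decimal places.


Bayes' theorem: P(A|B) = P(B|A) × P(A) / P(B)

Step 1: Calculate P(B) using law of total probability
P(B) = P(B|A)P(A) + P(B|¬A)P(¬A)
     = 0.7750 × 0.2429 + 0.2500 × 0.7571
     = 0.18824750 + 0.18927500
     = 0.37752250

Step 2: Apply Bayes' theorem
P(A|B) = P(B|A) × P(A) / P(B)
       = 0.18824750 / 0.37752250
       = 0.4986


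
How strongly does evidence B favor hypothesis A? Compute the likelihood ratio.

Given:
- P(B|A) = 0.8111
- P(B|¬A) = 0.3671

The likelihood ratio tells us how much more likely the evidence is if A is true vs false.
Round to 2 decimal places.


Likelihood Ratio (LR) = P(B|A) / P(B|¬A)

LR = 0.8111 / 0.3671
   = 2.21

The evidence is 2.21 times more likely if A is true than if A is false.
Because LR exceeds 1, B is evidence for A.


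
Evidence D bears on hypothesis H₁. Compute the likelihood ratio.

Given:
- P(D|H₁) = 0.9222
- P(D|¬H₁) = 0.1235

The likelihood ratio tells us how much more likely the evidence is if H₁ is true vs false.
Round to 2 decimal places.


Likelihood Ratio (LR) = P(D|H₁) / P(D|¬H₁)

LR = 0.9222 / 0.1235
   = 7.47

The evidence is 7.47 times more likely if H₁ is true than if H₁ is false.
Since LR > 1, the evidence supports H₁ over ¬H₁.


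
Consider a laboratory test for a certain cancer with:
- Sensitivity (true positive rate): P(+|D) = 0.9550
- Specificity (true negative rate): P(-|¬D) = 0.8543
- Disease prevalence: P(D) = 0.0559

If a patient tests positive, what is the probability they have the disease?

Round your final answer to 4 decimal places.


Let D = has disease, + = positive test

Given:
- P(D) = 0.0559 (prevalence)
- P(+|D) = 0.9550 (sensitivity)
- P(-|¬D) = 0.8543 (specificity)
- P(+|¬D) = 0.1457 (false positive rate = 1 - specificity)

Step 1: Find P(+)
P(+) = P(+|D)P(D) + P(+|¬D)P(¬D)
     = 0.9550 × 0.0559 + 0.1457 × 0.9441
     = 0.05338450 + 0.13755537
     = 0.19093987

Step 2: Apply Bayes' theorem for P(D|+)
P(D|+) = P(+|D)P(D) / P(+)
       = 0.05338450 / 0.19093987
       = 0.2796


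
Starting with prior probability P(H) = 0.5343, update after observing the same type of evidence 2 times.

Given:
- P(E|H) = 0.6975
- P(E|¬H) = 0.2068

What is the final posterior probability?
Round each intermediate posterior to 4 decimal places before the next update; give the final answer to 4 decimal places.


Sequential Bayesian updating:

Initial prior: P(H) = 0.5343

Update 1:
  P(E) = 0.6975 × 0.5343 + 0.2068 × 0.4657 = 0.37267425 + 0.09630676 = 0.46898101
  P(H|E) = 0.37267425 / 0.46898101 = 0.7946

Update 2:
  P(E) = 0.6975 × 0.7946 + 0.2068 × 0.2054 = 0.55423350 + 0.04247672 = 0.59671022
  P(H|E) = 0.55423350 / 0.59671022 = 0.9288

Final posterior: 0.9288


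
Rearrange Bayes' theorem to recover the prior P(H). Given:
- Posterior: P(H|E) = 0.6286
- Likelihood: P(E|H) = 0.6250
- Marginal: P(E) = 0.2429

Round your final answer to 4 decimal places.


From Bayes' theorem: P(H|E) = P(E|H) × P(H) / P(E)

Rearranging for P(H):
P(H) = P(H|E) × P(E) / P(E|H)
     = 0.6286 × 0.2429 / 0.6250
     = 0.15268694 / 0.6250
     = 0.2443


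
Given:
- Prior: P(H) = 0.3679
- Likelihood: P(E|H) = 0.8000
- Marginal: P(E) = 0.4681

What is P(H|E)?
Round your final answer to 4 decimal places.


Using Bayes' theorem:

P(H|E) = P(E|H) × P(H) / P(E)
       = 0.8000 × 0.3679 / 0.4681
       = 0.29432000 / 0.4681
       = 0.6288

The evidence strengthens our belief in H.
Prior: 0.3679 → Posterior: 0.6288


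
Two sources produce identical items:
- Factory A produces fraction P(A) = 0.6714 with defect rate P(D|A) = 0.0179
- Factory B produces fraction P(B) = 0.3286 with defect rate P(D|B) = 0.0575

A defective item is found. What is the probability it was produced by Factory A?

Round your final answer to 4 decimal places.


Let A = from Factory A, D = defective

Given:
- P(A) = 0.6714, P(B) = 0.3286
- P(D|A) = 0.0179, P(D|B) = 0.0575

Step 1: Find P(D)
P(D) = P(D|A)P(A) + P(D|B)P(B)
     = 0.0179 × 0.6714 + 0.0575 × 0.3286
     = 0.01201806 + 0.01889450
     = 0.03091256

Step 2: Apply Bayes' theorem
P(A|D) = P(D|A)P(A) / P(D)
       = 0.01201806 / 0.03091256
       = 0.3888


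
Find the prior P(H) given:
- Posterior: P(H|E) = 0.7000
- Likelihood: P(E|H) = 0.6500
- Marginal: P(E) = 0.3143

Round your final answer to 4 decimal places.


From Bayes' theorem: P(H|E) = P(E|H) × P(H) / P(E)

Rearranging for P(H):
P(H) = P(H|E) × P(E) / P(E|H)
     = 0.7000 × 0.3143 / 0.6500
     = 0.22001000 / 0.6500
     = 0.3385


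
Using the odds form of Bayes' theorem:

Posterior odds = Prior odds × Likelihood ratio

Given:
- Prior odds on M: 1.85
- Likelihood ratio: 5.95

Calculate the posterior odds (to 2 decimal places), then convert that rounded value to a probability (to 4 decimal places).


Step 1: Calculate posterior odds
Posterior odds = Prior odds × LR
               = 1.85 × 5.95
               = 11.01

Step 2: Convert to probability
P(M|E) = Posterior odds / (1 + Posterior odds)
       = 11.01 / (1 + 11.01)
       = 11.01 / 12.01
       = 0.9167

The evidence increased P(M) from 0.6491 to 0.9167.


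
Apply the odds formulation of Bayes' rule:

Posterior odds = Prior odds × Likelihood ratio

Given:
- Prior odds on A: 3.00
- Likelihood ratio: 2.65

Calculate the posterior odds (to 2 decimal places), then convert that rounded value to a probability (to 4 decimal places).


Step 1: Calculate posterior odds
Posterior odds = Prior odds × LR
               = 3.00 × 2.65
               = 7.95

Step 2: Convert to probability
P(A|E) = Posterior odds / (1 + Posterior odds)
       = 7.95 / (1 + 7.95)
       = 7.95 / 8.95
       = 0.8883

The evidence increased P(A) from 0.7500 to 0.8883.


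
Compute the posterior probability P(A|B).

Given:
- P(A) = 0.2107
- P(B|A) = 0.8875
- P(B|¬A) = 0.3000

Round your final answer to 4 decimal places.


Bayes' theorem: P(A|B) = P(B|A) × P(A) / P(B)

Step 1: Calculate P(B) using law of total probability
P(B) = P(B|A)P(A) + P(B|¬A)P(¬A)
     = 0.8875 × 0.2107 + 0.3000 × 0.7893
     = 0.18699625 + 0.23679000
     = 0.42378625

Step 2: Apply Bayes' theorem
P(A|B) = P(B|A) × P(A) / P(B)
       = 0.18699625 / 0.42378625
       = 0.4413


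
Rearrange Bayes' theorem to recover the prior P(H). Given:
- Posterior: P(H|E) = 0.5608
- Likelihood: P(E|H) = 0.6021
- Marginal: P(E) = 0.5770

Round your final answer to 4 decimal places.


From Bayes' theorem: P(H|E) = P(E|H) × P(H) / P(E)

Rearranging for P(H):
P(H) = P(H|E) × P(E) / P(E|H)
     = 0.5608 × 0.5770 / 0.6021
     = 0.32358160 / 0.6021
     = 0.5374


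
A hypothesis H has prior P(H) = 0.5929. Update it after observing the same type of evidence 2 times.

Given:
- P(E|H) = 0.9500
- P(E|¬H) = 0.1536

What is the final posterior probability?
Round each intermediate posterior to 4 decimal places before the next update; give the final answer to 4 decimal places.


Sequential Bayesian updating:

Initial prior: P(H) = 0.5929

Update 1:
  P(E) = 0.9500 × 0.5929 + 0.1536 × 0.4071 = 0.56325500 + 0.06253056 = 0.62578556
  P(H|E) = 0.56325500 / 0.62578556 = 0.9001

Update 2:
  P(E) = 0.9500 × 0.9001 + 0.1536 × 0.0999 = 0.85509500 + 0.01534464 = 0.87043964
  P(H|E) = 0.85509500 / 0.87043964 = 0.9824

Final posterior: 0.9824


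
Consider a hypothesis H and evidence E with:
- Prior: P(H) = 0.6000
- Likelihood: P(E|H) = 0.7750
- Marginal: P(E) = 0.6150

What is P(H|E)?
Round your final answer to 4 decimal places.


Using Bayes' theorem:

P(H|E) = P(E|H) × P(H) / P(E)
       = 0.7750 × 0.6000 / 0.6150
       = 0.46500000 / 0.6150
       = 0.7561

The evidence strengthens our belief in H.
Prior: 0.6000 → Posterior: 0.7561


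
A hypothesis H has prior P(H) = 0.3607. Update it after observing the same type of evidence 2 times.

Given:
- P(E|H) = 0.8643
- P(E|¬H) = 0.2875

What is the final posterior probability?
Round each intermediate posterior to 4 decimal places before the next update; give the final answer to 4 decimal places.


Sequential Bayesian updating:

Initial prior: P(H) = 0.3607

Update 1:
  P(E) = 0.8643 × 0.3607 + 0.2875 × 0.6393 = 0.31175301 + 0.18379875 = 0.49555176
  P(H|E) = 0.31175301 / 0.49555176 = 0.6291

Update 2:
  P(E) = 0.8643 × 0.6291 + 0.2875 × 0.3709 = 0.54373113 + 0.10663375 = 0.65036488
  P(H|E) = 0.54373113 / 0.65036488 = 0.8360

Final posterior: 0.8360


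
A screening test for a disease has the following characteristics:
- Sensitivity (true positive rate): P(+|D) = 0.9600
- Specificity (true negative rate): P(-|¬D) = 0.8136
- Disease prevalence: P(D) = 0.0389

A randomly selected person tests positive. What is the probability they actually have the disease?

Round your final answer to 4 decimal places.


Let D = has disease, + = positive test

Given:
- P(D) = 0.0389 (prevalence)
- P(+|D) = 0.9600 (sensitivity)
- P(-|¬D) = 0.8136 (specificity)
- P(+|¬D) = 0.1864 (false positive rate = 1 - specificity)

Step 1: Find P(+)
P(+) = P(+|D)P(D) + P(+|¬D)P(¬D)
     = 0.9600 × 0.0389 + 0.1864 × 0.9611
     = 0.03734400 + 0.17914904
     = 0.21649304

Step 2: Apply Bayes' theorem for P(D|+)
P(D|+) = P(+|D)P(D) / P(+)
       = 0.03734400 / 0.21649304
       = 0.1725


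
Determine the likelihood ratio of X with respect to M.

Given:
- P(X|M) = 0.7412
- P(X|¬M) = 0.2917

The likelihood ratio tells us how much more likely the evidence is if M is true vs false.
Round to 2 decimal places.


Likelihood Ratio (LR) = P(X|M) / P(X|¬M)

LR = 0.7412 / 0.2917
   = 2.54

The evidence is 2.54 times more likely if M is true than if M is false.
LR > 1, so observing X raises the odds in favor of M.


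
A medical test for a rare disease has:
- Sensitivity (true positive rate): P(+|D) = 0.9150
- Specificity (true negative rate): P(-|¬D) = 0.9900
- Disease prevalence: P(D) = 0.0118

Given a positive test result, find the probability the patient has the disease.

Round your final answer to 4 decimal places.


Let D = has disease, + = positive test

Given:
- P(D) = 0.0118 (prevalence)
- P(+|D) = 0.9150 (sensitivity)
- P(-|¬D) = 0.9900 (specificity)
- P(+|¬D) = 0.0100 (false positive rate = 1 - specificity)

Step 1: Find P(+)
P(+) = P(+|D)P(D) + P(+|¬D)P(¬D)
     = 0.9150 × 0.0118 + 0.0100 × 0.9882
     = 0.01079700 + 0.00988200
     = 0.02067900

Step 2: Apply Bayes' theorem for P(D|+)
P(D|+) = P(+|D)P(D) / P(+)
       = 0.01079700 / 0.02067900
       = 0.5221


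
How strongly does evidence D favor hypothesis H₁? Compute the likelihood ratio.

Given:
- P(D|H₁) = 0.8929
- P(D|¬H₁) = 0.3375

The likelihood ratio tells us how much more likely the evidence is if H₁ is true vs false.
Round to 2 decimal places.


Likelihood Ratio (LR) = P(D|H₁) / P(D|¬H₁)

LR = 0.8929 / 0.3375
   = 2.65

The evidence is 2.65 times more likely if H₁ is true than if H₁ is false.
Since LR > 1, the evidence supports H₁ over ¬H₁.


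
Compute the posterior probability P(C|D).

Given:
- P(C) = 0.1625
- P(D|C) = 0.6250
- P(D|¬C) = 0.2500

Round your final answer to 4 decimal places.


Bayes' theorem: P(C|D) = P(D|C) × P(C) / P(D)

Step 1: Calculate P(D) using law of total probability
P(D) = P(D|C)P(C) + P(D|¬C)P(¬C)
     = 0.6250 × 0.1625 + 0.2500 × 0.8375
     = 0.10156250 + 0.20937500
     = 0.31093750

Step 2: Apply Bayes' theorem
P(C|D) = P(D|C) × P(C) / P(D)
       = 0.10156250 / 0.31093750
       = 0.3266


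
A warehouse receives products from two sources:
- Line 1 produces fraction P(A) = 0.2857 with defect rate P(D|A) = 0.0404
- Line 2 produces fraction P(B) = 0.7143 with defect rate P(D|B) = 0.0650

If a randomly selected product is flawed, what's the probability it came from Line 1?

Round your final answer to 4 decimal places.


Let A = from Line 1, D = flawed

Given:
- P(A) = 0.2857, P(B) = 0.7143
- P(D|A) = 0.0404, P(D|B) = 0.0650

Step 1: Find P(D)
P(D) = P(D|A)P(A) + P(D|B)P(B)
     = 0.0404 × 0.2857 + 0.0650 × 0.7143
     = 0.01154228 + 0.04642950
     = 0.05797178

Step 2: Apply Bayes' theorem
P(A|D) = P(D|A)P(A) / P(D)
       = 0.01154228 / 0.05797178
       = 0.1991


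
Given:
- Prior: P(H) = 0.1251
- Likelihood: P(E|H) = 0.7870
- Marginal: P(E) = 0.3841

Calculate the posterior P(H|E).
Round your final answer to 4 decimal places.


Using Bayes' theorem:

P(H|E) = P(E|H) × P(H) / P(E)
       = 0.7870 × 0.1251 / 0.3841
       = 0.09845370 / 0.3841
       = 0.2563

The evidence strengthens our belief in H.
Prior: 0.1251 → Posterior: 0.2563


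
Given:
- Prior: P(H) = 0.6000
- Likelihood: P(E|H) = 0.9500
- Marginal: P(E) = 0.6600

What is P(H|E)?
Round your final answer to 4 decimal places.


Using Bayes' theorem:

P(H|E) = P(E|H) × P(H) / P(E)
       = 0.9500 × 0.6000 / 0.6600
       = 0.57000000 / 0.6600
       = 0.8636

The evidence strengthens our belief in H.
Prior: 0.6000 → Posterior: 0.8636


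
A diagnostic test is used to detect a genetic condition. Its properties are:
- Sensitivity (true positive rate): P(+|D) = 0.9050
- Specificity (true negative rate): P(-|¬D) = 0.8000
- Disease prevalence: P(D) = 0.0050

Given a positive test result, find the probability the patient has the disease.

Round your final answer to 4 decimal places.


Let D = has disease, + = positive test

Given:
- P(D) = 0.0050 (prevalence)
- P(+|D) = 0.9050 (sensitivity)
- P(-|¬D) = 0.8000 (specificity)
- P(+|¬D) = 0.2000 (false positive rate = 1 - specificity)

Step 1: Find P(+)
P(+) = P(+|D)P(D) + P(+|¬D)P(¬D)
     = 0.9050 × 0.0050 + 0.2000 × 0.9950
     = 0.00452500 + 0.19900000
     = 0.20352500

Step 2: Apply Bayes' theorem for P(D|+)
P(D|+) = P(+|D)P(D) / P(+)
       = 0.00452500 / 0.20352500
       = 0.0222


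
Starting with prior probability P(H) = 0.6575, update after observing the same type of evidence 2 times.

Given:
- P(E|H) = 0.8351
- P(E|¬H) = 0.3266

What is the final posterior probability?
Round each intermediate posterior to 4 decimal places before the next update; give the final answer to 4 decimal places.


Sequential Bayesian updating:

Initial prior: P(H) = 0.6575

Update 1:
  P(E) = 0.8351 × 0.6575 + 0.3266 × 0.3425 = 0.54907825 + 0.11186050 = 0.66093875
  P(H|E) = 0.54907825 / 0.66093875 = 0.8308

Update 2:
  P(E) = 0.8351 × 0.8308 + 0.3266 × 0.1692 = 0.69380108 + 0.05526072 = 0.74906180
  P(H|E) = 0.69380108 / 0.74906180 = 0.9262

Final posterior: 0.9262


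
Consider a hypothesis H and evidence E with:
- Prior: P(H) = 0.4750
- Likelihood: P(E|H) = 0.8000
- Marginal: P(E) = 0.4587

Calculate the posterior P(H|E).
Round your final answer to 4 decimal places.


Using Bayes' theorem:

P(H|E) = P(E|H) × P(H) / P(E)
       = 0.8000 × 0.4750 / 0.4587
       = 0.38000000 / 0.4587
       = 0.8284

The evidence strengthens our belief in H.
Prior: 0.4750 → Posterior: 0.8284


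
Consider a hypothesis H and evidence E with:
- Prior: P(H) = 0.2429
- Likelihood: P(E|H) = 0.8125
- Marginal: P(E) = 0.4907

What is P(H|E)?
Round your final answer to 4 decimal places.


Using Bayes' theorem:

P(H|E) = P(E|H) × P(H) / P(E)
       = 0.8125 × 0.2429 / 0.4907
       = 0.19735625 / 0.4907
       = 0.4022

The evidence strengthens our belief in H.
Prior: 0.2429 → Posterior: 0.4022


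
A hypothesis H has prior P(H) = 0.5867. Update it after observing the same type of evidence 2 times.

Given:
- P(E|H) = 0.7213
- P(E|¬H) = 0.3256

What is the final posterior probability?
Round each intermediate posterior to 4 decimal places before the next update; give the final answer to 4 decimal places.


Sequential Bayesian updating:

Initial prior: P(H) = 0.5867

Update 1:
  P(E) = 0.7213 × 0.5867 + 0.3256 × 0.4133 = 0.42318671 + 0.13457048 = 0.55775719
  P(H|E) = 0.42318671 / 0.55775719 = 0.7587

Update 2:
  P(E) = 0.7213 × 0.7587 + 0.3256 × 0.2413 = 0.54725031 + 0.07856728 = 0.62581759
  P(H|E) = 0.54725031 / 0.62581759 = 0.8745

Final posterior: 0.8745


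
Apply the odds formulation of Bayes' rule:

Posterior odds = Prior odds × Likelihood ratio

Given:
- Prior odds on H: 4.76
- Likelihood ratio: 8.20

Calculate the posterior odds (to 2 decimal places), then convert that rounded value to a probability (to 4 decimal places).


Step 1: Calculate posterior odds
Posterior odds = Prior odds × LR
               = 4.76 × 8.20
               = 39.03

Step 2: Convert to probability
P(H|E) = Posterior odds / (1 + Posterior odds)
       = 39.03 / (1 + 39.03)
       = 39.03 / 40.03
       = 0.9750

The evidence increased P(H) from 0.8264 to 0.9750.


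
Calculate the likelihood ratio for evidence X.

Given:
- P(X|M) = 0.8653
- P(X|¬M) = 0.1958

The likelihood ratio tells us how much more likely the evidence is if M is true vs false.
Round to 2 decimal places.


Likelihood Ratio (LR) = P(X|M) / P(X|¬M)

LR = 0.8653 / 0.1958
   = 4.42

The evidence is 4.42 times more likely if M is true than if M is false.
Since LR > 1, the evidence supports M over ¬M.


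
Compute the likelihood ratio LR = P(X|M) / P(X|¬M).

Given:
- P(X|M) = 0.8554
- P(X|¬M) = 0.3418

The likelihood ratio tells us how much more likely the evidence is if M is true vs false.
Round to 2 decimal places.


Likelihood Ratio (LR) = P(X|M) / P(X|¬M)

LR = 0.8554 / 0.3418
   = 2.50

The evidence is 2.50 times more likely if M is true than if M is false.
Because LR exceeds 1, X is evidence for M.


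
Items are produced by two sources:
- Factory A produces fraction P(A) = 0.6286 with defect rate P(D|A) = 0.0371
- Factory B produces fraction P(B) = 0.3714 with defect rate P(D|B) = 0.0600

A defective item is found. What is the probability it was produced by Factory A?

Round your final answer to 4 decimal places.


Let A = from Factory A, D = defective

Given:
- P(A) = 0.6286, P(B) = 0.3714
- P(D|A) = 0.0371, P(D|B) = 0.0600

Step 1: Find P(D)
P(D) = P(D|A)P(A) + P(D|B)P(B)
     = 0.0371 × 0.6286 + 0.0600 × 0.3714
     = 0.02332106 + 0.02228400
     = 0.04560506

Step 2: Apply Bayes' theorem
P(A|D) = P(D|A)P(A) / P(D)
       = 0.02332106 / 0.04560506
       = 0.5114


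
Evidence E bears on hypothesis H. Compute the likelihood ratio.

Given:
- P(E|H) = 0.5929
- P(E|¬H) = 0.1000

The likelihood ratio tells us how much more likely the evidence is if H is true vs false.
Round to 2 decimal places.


Likelihood Ratio (LR) = P(E|H) / P(E|¬H)

LR = 0.5929 / 0.1000
   = 5.93

The evidence is 5.93 times more likely if H is true than if H is false.
LR > 1, so observing E raises the odds in favor of H.


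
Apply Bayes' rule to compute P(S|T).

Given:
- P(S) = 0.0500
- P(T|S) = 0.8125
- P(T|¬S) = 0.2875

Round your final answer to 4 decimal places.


Bayes' theorem: P(S|T) = P(T|S) × P(S) / P(T)

Step 1: Calculate P(T) using law of total probability
P(T) = P(T|S)P(S) + P(T|¬S)P(¬S)
     = 0.8125 × 0.0500 + 0.2875 × 0.9500
     = 0.04062500 + 0.27312500
     = 0.31375000

Step 2: Apply Bayes' theorem
P(S|T) = P(T|S) × P(S) / P(T)
       = 0.04062500 / 0.31375000
       = 0.1295


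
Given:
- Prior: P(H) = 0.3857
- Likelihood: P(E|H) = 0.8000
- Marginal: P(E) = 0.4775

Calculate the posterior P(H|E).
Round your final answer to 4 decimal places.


Using Bayes' theorem:

P(H|E) = P(E|H) × P(H) / P(E)
       = 0.8000 × 0.3857 / 0.4775
       = 0.30856000 / 0.4775
       = 0.6462

The evidence strengthens our belief in H.
Prior: 0.3857 → Posterior: 0.6462


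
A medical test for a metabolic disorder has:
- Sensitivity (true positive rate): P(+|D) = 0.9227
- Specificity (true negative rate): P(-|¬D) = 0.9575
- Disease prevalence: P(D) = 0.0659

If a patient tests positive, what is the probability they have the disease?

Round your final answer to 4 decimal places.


Let D = has disease, + = positive test

Given:
- P(D) = 0.0659 (prevalence)
- P(+|D) = 0.9227 (sensitivity)
- P(-|¬D) = 0.9575 (specificity)
- P(+|¬D) = 0.0425 (false positive rate = 1 - specificity)

Step 1: Find P(+)
P(+) = P(+|D)P(D) + P(+|¬D)P(¬D)
     = 0.9227 × 0.0659 + 0.0425 × 0.9341
     = 0.06080593 + 0.03969925
     = 0.10050518

Step 2: Apply Bayes' theorem for P(D|+)
P(D|+) = P(+|D)P(D) / P(+)
       = 0.06080593 / 0.10050518
       = 0.6050


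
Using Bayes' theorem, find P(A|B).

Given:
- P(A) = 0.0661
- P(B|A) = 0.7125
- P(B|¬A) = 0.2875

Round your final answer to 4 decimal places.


Bayes' theorem: P(A|B) = P(B|A) × P(A) / P(B)

Step 1: Calculate P(B) using law of total probability
P(B) = P(B|A)P(A) + P(B|¬A)P(¬A)
     = 0.7125 × 0.0661 + 0.2875 × 0.9339
     = 0.04709625 + 0.26849625
     = 0.31559250

Step 2: Apply Bayes' theorem
P(A|B) = P(B|A) × P(A) / P(B)
       = 0.04709625 / 0.31559250
       = 0.1492


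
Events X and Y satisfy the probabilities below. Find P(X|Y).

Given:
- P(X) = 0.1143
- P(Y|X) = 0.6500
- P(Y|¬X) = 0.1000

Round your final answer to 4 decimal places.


Bayes' theorem: P(X|Y) = P(Y|X) × P(X) / P(Y)

Step 1: Calculate P(Y) using law of total probability
P(Y) = P(Y|X)P(X) + P(Y|¬X)P(¬X)
     = 0.6500 × 0.1143 + 0.1000 × 0.8857
     = 0.07429500 + 0.08857000
     = 0.16286500

Step 2: Apply Bayes' theorem
P(X|Y) = P(Y|X) × P(X) / P(Y)
       = 0.07429500 / 0.16286500
       = 0.4562


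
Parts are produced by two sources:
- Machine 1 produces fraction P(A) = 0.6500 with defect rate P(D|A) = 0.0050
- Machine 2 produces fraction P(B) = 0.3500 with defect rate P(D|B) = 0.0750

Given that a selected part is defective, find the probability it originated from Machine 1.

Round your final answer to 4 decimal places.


Let A = from Machine 1, D = defective

Given:
- P(A) = 0.6500, P(B) = 0.3500
- P(D|A) = 0.0050, P(D|B) = 0.0750

Step 1: Find P(D)
P(D) = P(D|A)P(A) + P(D|B)P(B)
     = 0.0050 × 0.6500 + 0.0750 × 0.3500
     = 0.00325000 + 0.02625000
     = 0.02950000

Step 2: Apply Bayes' theorem
P(A|D) = P(D|A)P(A) / P(D)
       = 0.00325000 / 0.02950000
       = 0.1102


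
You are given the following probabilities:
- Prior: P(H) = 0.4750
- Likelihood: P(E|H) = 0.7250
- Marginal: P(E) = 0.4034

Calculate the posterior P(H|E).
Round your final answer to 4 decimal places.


Using Bayes' theorem:

P(H|E) = P(E|H) × P(H) / P(E)
       = 0.7250 × 0.4750 / 0.4034
       = 0.34437500 / 0.4034
       = 0.8537

The evidence strengthens our belief in H.
Prior: 0.4750 → Posterior: 0.8537


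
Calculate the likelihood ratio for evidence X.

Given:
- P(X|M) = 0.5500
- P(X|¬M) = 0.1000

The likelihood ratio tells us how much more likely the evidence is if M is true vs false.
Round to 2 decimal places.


Likelihood Ratio (LR) = P(X|M) / P(X|¬M)

LR = 0.5500 / 0.1000
   = 5.50

The evidence is 5.50 times more likely if M is true than if M is false.
LR > 1, so observing X raises the odds in favor of M.


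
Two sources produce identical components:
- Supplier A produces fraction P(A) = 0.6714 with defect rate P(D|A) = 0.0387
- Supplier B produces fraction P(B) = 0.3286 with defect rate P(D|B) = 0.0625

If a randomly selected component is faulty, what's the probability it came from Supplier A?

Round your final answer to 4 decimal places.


Let A = from Supplier A, D = faulty

Given:
- P(A) = 0.6714, P(B) = 0.3286
- P(D|A) = 0.0387, P(D|B) = 0.0625

Step 1: Find P(D)
P(D) = P(D|A)P(A) + P(D|B)P(B)
     = 0.0387 × 0.6714 + 0.0625 × 0.3286
     = 0.02598318 + 0.02053750
     = 0.04652068

Step 2: Apply Bayes' theorem
P(A|D) = P(D|A)P(A) / P(D)
       = 0.02598318 / 0.04652068
       = 0.5585


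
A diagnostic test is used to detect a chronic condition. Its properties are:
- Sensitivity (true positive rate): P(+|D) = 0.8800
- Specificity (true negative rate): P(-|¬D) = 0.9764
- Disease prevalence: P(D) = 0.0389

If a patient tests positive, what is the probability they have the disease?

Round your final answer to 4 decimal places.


Let D = has disease, + = positive test

Given:
- P(D) = 0.0389 (prevalence)
- P(+|D) = 0.8800 (sensitivity)
- P(-|¬D) = 0.9764 (specificity)
- P(+|¬D) = 0.0236 (false positive rate = 1 - specificity)

Step 1: Find P(+)
P(+) = P(+|D)P(D) + P(+|¬D)P(¬D)
     = 0.8800 × 0.0389 + 0.0236 × 0.9611
     = 0.03423200 + 0.02268196
     = 0.05691396

Step 2: Apply Bayes' theorem for P(D|+)
P(D|+) = P(+|D)P(D) / P(+)
       = 0.03423200 / 0.05691396
       = 0.6015


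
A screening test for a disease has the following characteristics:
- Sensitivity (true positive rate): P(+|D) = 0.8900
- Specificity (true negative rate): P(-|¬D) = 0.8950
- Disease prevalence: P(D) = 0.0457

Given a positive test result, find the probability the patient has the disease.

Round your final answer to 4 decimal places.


Let D = has disease, + = positive test

Given:
- P(D) = 0.0457 (prevalence)
- P(+|D) = 0.8900 (sensitivity)
- P(-|¬D) = 0.8950 (specificity)
- P(+|¬D) = 0.1050 (false positive rate = 1 - specificity)

Step 1: Find P(+)
P(+) = P(+|D)P(D) + P(+|¬D)P(¬D)
     = 0.8900 × 0.0457 + 0.1050 × 0.9543
     = 0.04067300 + 0.10020150
     = 0.14087450

Step 2: Apply Bayes' theorem for P(D|+)
P(D|+) = P(+|D)P(D) / P(+)
       = 0.04067300 / 0.14087450
       = 0.2887


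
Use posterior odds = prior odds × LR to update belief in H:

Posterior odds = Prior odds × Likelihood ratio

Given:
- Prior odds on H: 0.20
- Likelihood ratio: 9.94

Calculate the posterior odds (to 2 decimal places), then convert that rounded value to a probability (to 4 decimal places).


Step 1: Calculate posterior odds
Posterior odds = Prior odds × LR
               = 0.20 × 9.94
               = 1.99

Step 2: Convert to probability
P(H|E) = Posterior odds / (1 + Posterior odds)
       = 1.99 / (1 + 1.99)
       = 1.99 / 2.99
       = 0.6656

The evidence increased P(H) from 0.1667 to 0.6656.


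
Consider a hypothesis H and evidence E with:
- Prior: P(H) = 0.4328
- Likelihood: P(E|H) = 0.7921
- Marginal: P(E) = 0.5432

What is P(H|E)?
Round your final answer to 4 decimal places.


Using Bayes' theorem:

P(H|E) = P(E|H) × P(H) / P(E)
       = 0.7921 × 0.4328 / 0.5432
       = 0.34282088 / 0.5432
       = 0.6311

The evidence strengthens our belief in H.
Prior: 0.4328 → Posterior: 0.6311


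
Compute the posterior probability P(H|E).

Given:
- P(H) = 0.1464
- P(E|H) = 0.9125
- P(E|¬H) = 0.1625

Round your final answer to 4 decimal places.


Bayes' theorem: P(H|E) = P(E|H) × P(H) / P(E)

Step 1: Calculate P(E) using law of total probability
P(E) = P(E|H)P(H) + P(E|¬H)P(¬H)
     = 0.9125 × 0.1464 + 0.1625 × 0.8536
     = 0.13359000 + 0.13871000
     = 0.27230000

Step 2: Apply Bayes' theorem
P(H|E) = P(E|H) × P(H) / P(E)
       = 0.13359000 / 0.27230000
       = 0.4906


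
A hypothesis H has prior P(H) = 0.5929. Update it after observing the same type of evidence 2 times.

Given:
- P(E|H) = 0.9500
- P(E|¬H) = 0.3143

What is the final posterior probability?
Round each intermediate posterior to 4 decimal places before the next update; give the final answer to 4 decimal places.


Sequential Bayesian updating:

Initial prior: P(H) = 0.5929

Update 1:
  P(E) = 0.9500 × 0.5929 + 0.3143 × 0.4071 = 0.56325500 + 0.12795153 = 0.69120653
  P(H|E) = 0.56325500 / 0.69120653 = 0.8149

Update 2:
  P(E) = 0.9500 × 0.8149 + 0.3143 × 0.1851 = 0.77415500 + 0.05817693 = 0.83233193
  P(H|E) = 0.77415500 / 0.83233193 = 0.9301

Final posterior: 0.9301


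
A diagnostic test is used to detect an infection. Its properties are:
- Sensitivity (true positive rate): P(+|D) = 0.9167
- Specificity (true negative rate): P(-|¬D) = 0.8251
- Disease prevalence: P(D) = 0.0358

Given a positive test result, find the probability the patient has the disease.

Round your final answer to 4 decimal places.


Let D = has disease, + = positive test

Given:
- P(D) = 0.0358 (prevalence)
- P(+|D) = 0.9167 (sensitivity)
- P(-|¬D) = 0.8251 (specificity)
- P(+|¬D) = 0.1749 (false positive rate = 1 - specificity)

Step 1: Find P(+)
P(+) = P(+|D)P(D) + P(+|¬D)P(¬D)
     = 0.9167 × 0.0358 + 0.1749 × 0.9642
     = 0.03281786 + 0.16863858
     = 0.20145644

Step 2: Apply Bayes' theorem for P(D|+)
P(D|+) = P(+|D)P(D) / P(+)
       = 0.03281786 / 0.20145644
       = 0.1629


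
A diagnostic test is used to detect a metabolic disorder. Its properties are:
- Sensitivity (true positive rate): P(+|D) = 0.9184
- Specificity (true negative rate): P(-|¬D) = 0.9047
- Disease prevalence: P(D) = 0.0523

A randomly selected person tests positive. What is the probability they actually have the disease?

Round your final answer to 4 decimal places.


Let D = has disease, + = positive test

Given:
- P(D) = 0.0523 (prevalence)
- P(+|D) = 0.9184 (sensitivity)
- P(-|¬D) = 0.9047 (specificity)
- P(+|¬D) = 0.0953 (false positive rate = 1 - specificity)

Step 1: Find P(+)
P(+) = P(+|D)P(D) + P(+|¬D)P(¬D)
     = 0.9184 × 0.0523 + 0.0953 × 0.9477
     = 0.04803232 + 0.09031581
     = 0.13834813

Step 2: Apply Bayes' theorem for P(D|+)
P(D|+) = P(+|D)P(D) / P(+)
       = 0.04803232 / 0.13834813
       = 0.3472


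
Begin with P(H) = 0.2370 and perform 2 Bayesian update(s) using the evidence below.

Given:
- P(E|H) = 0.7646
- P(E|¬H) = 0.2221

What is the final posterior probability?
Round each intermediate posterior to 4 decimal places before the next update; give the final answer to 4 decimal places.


Sequential Bayesian updating:

Initial prior: P(H) = 0.2370

Update 1:
  P(E) = 0.7646 × 0.2370 + 0.2221 × 0.7630 = 0.18121020 + 0.16946230 = 0.35067250
  P(H|E) = 0.18121020 / 0.35067250 = 0.5168

Update 2:
  P(E) = 0.7646 × 0.5168 + 0.2221 × 0.4832 = 0.39514528 + 0.10731872 = 0.50246400
  P(H|E) = 0.39514528 / 0.50246400 = 0.7864

Final posterior: 0.7864


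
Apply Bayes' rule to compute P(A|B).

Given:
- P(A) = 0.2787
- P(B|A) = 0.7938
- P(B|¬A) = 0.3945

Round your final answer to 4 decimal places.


Bayes' theorem: P(A|B) = P(B|A) × P(A) / P(B)

Step 1: Calculate P(B) using law of total probability
P(B) = P(B|A)P(A) + P(B|¬A)P(¬A)
     = 0.7938 × 0.2787 + 0.3945 × 0.7213
     = 0.22123206 + 0.28455285
     = 0.50578491

Step 2: Apply Bayes' theorem
P(A|B) = P(B|A) × P(A) / P(B)
       = 0.22123206 / 0.50578491
       = 0.4374


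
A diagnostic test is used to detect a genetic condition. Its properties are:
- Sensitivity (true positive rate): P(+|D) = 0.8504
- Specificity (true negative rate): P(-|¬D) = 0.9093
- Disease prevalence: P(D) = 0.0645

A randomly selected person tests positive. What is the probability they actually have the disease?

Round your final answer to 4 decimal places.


Let D = has disease, + = positive test

Given:
- P(D) = 0.0645 (prevalence)
- P(+|D) = 0.8504 (sensitivity)
- P(-|¬D) = 0.9093 (specificity)
- P(+|¬D) = 0.0907 (false positive rate = 1 - specificity)

Step 1: Find P(+)
P(+) = P(+|D)P(D) + P(+|¬D)P(¬D)
     = 0.8504 × 0.0645 + 0.0907 × 0.9355
     = 0.05485080 + 0.08484985
     = 0.13970065

Step 2: Apply Bayes' theorem for P(D|+)
P(D|+) = P(+|D)P(D) / P(+)
       = 0.05485080 / 0.13970065
       = 0.3926


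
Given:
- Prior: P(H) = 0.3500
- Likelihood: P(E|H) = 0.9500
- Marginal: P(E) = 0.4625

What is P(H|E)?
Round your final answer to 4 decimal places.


Using Bayes' theorem:

P(H|E) = P(E|H) × P(H) / P(E)
       = 0.9500 × 0.3500 / 0.4625
       = 0.33250000 / 0.4625
       = 0.7189

The evidence strengthens our belief in H.
Prior: 0.3500 → Posterior: 0.7189


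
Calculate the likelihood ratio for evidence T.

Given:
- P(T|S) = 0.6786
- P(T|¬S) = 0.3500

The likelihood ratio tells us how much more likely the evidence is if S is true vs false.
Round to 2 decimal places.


Likelihood Ratio (LR) = P(T|S) / P(T|¬S)

LR = 0.6786 / 0.3500
   = 1.94

The evidence is 1.94 times more likely if S is true than if S is false.
Since LR > 1, the evidence supports S over ¬S.


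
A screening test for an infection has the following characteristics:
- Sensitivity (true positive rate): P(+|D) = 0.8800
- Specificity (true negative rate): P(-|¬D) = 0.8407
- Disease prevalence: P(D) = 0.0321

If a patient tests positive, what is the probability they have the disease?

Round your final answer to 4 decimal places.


Let D = has disease, + = positive test

Given:
- P(D) = 0.0321 (prevalence)
- P(+|D) = 0.8800 (sensitivity)
- P(-|¬D) = 0.8407 (specificity)
- P(+|¬D) = 0.1593 (false positive rate = 1 - specificity)

Step 1: Find P(+)
P(+) = P(+|D)P(D) + P(+|¬D)P(¬D)
     = 0.8800 × 0.0321 + 0.1593 × 0.9679
     = 0.02824800 + 0.15418647
     = 0.18243447

Step 2: Apply Bayes' theorem for P(D|+)
P(D|+) = P(+|D)P(D) / P(+)
       = 0.02824800 / 0.18243447
       = 0.1548


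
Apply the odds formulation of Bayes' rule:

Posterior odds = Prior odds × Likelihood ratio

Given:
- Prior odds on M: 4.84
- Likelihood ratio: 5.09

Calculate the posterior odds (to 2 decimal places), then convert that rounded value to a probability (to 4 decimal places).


Step 1: Calculate posterior odds
Posterior odds = Prior odds × LR
               = 4.84 × 5.09
               = 24.64

Step 2: Convert to probability
P(M|E) = Posterior odds / (1 + Posterior odds)
       = 24.64 / (1 + 24.64)
       = 24.64 / 25.64
       = 0.9610

The evidence increased P(M) from 0.8288 to 0.9610.


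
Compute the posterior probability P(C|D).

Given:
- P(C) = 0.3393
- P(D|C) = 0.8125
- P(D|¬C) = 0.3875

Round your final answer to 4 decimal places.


Bayes' theorem: P(C|D) = P(D|C) × P(C) / P(D)

Step 1: Calculate P(D) using law of total probability
P(D) = P(D|C)P(C) + P(D|¬C)P(¬C)
     = 0.8125 × 0.3393 + 0.3875 × 0.6607
     = 0.27568125 + 0.25602125
     = 0.53170250

Step 2: Apply Bayes' theorem
P(C|D) = P(D|C) × P(C) / P(D)
       = 0.27568125 / 0.53170250
       = 0.5185


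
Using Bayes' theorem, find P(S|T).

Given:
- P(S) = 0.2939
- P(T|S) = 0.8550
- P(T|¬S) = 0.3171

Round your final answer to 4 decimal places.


Bayes' theorem: P(S|T) = P(T|S) × P(S) / P(T)

Step 1: Calculate P(T) using law of total probability
P(T) = P(T|S)P(S) + P(T|¬S)P(¬S)
     = 0.8550 × 0.2939 + 0.3171 × 0.7061
     = 0.25128450 + 0.22390431
     = 0.47518881

Step 2: Apply Bayes' theorem
P(S|T) = P(T|S) × P(S) / P(T)
       = 0.25128450 / 0.47518881
       = 0.5288


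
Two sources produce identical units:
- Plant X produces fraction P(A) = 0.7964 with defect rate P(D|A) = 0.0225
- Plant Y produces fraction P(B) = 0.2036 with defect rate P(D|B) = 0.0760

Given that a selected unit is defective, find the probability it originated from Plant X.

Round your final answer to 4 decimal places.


Let A = from Plant X, D = defective

Given:
- P(A) = 0.7964, P(B) = 0.2036
- P(D|A) = 0.0225, P(D|B) = 0.0760

Step 1: Find P(D)
P(D) = P(D|A)P(A) + P(D|B)P(B)
     = 0.0225 × 0.7964 + 0.0760 × 0.2036
     = 0.01791900 + 0.01547360
     = 0.03339260

Step 2: Apply Bayes' theorem
P(A|D) = P(D|A)P(A) / P(D)
       = 0.01791900 / 0.03339260
       = 0.5366


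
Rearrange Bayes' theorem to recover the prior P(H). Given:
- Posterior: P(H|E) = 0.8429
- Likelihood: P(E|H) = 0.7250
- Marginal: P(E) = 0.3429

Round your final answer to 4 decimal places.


From Bayes' theorem: P(H|E) = P(E|H) × P(H) / P(E)

Rearranging for P(H):
P(H) = P(H|E) × P(E) / P(E|H)
     = 0.8429 × 0.3429 / 0.7250
     = 0.28903041 / 0.7250
     = 0.3987


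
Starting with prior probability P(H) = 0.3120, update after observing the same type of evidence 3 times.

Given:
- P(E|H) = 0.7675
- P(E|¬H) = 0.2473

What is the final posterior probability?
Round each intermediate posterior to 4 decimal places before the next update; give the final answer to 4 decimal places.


Sequential Bayesian updating:

Initial prior: P(H) = 0.3120

Update 1:
  P(E) = 0.7675 × 0.3120 + 0.2473 × 0.6880 = 0.23946000 + 0.17014240 = 0.40960240
  P(H|E) = 0.23946000 / 0.40960240 = 0.5846

Update 2:
  P(E) = 0.7675 × 0.5846 + 0.2473 × 0.4154 = 0.44868050 + 0.10272842 = 0.55140892
  P(H|E) = 0.44868050 / 0.55140892 = 0.8137

Update 3:
  P(E) = 0.7675 × 0.8137 + 0.2473 × 0.1863 = 0.62451475 + 0.04607199 = 0.67058674
  P(H|E) = 0.62451475 / 0.67058674 = 0.9313

Final posterior: 0.9313


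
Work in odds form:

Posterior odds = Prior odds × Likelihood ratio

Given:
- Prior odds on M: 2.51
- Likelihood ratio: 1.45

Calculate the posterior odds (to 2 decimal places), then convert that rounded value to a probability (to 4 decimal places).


Step 1: Calculate posterior odds
Posterior odds = Prior odds × LR
               = 2.51 × 1.45
               = 3.64

Step 2: Convert to probability
P(M|E) = Posterior odds / (1 + Posterior odds)
       = 3.64 / (1 + 3.64)
       = 3.64 / 4.64
       = 0.7845

The evidence increased P(M) from 0.7151 to 0.7845.


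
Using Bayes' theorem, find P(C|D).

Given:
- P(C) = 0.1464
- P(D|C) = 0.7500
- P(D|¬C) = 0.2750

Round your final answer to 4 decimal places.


Bayes' theorem: P(C|D) = P(D|C) × P(C) / P(D)

Step 1: Calculate P(D) using law of total probability
P(D) = P(D|C)P(C) + P(D|¬C)P(¬C)
     = 0.7500 × 0.1464 + 0.2750 × 0.8536
     = 0.10980000 + 0.23474000
     = 0.34454000

Step 2: Apply Bayes' theorem
P(C|D) = P(D|C) × P(C) / P(D)
       = 0.10980000 / 0.34454000
       = 0.3187


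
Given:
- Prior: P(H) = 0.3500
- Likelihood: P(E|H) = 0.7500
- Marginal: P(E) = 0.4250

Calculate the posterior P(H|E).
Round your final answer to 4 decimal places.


Using Bayes' theorem:

P(H|E) = P(E|H) × P(H) / P(E)
       = 0.7500 × 0.3500 / 0.4250
       = 0.26250000 / 0.4250
       = 0.6176

The evidence strengthens our belief in H.
Prior: 0.3500 → Posterior: 0.6176


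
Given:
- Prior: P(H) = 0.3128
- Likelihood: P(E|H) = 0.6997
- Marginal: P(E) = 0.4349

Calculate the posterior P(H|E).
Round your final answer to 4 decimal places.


Using Bayes' theorem:

P(H|E) = P(E|H) × P(H) / P(E)
       = 0.6997 × 0.3128 / 0.4349
       = 0.21886616 / 0.4349
       = 0.5033

The evidence strengthens our belief in H.
Prior: 0.3128 → Posterior: 0.5033


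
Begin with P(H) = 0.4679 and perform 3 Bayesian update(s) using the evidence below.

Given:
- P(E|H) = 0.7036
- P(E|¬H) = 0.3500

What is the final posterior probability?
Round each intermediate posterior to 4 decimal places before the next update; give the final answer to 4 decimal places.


Sequential Bayesian updating:

Initial prior: P(H) = 0.4679

Update 1:
  P(E) = 0.7036 × 0.4679 + 0.3500 × 0.5321 = 0.32921444 + 0.18623500 = 0.51544944
  P(H|E) = 0.32921444 / 0.51544944 = 0.6387

Update 2:
  P(E) = 0.7036 × 0.6387 + 0.3500 × 0.3613 = 0.44938932 + 0.12645500 = 0.57584432
  P(H|E) = 0.44938932 / 0.57584432 = 0.7804

Update 3:
  P(E) = 0.7036 × 0.7804 + 0.3500 × 0.2196 = 0.54908944 + 0.07686000 = 0.62594944
  P(H|E) = 0.54908944 / 0.62594944 = 0.8772

Final posterior: 0.8772
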